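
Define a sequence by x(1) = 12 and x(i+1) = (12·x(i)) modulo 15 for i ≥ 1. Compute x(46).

Computing terms: x(1) = 12,  x(2) = 9,  x(3) = 3,  x(4) = 6,  x(5) = 12.
Since x(5) = x(1) = 12, the sequence is periodic with period 4.
(46 - 1) mod 4 = 1, so x(46) = x(2) = 9.

9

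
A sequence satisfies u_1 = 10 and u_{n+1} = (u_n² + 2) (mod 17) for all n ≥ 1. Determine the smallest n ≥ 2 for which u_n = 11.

8

u_1 = 10,  u_2 = 0,  u_3 = 2,  u_4 = 6,  u_5 = 4,  u_6 = 1,  u_7 = 3,  u_8 = 11,  u_9 = 4.
Since u_9 = u_5 = 4, the sequence is eventually periodic: after a pre-period of length 4 it cycles with period 4.
The value 11 first appears (with n ≥ 2) at u_8.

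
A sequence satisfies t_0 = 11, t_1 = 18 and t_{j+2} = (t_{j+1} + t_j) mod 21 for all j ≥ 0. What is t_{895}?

7

We have t_0 = 11; t_1 = 18; t_2 = 8; t_3 = 5; t_4 = 13; t_5 = 18; t_6 = 10; t_7 = 7; t_8 = 17; t_9 = 3; t_{10} = 20; t_{11} = 2; t_{12} = 1; t_{13} = 3; t_{14} = 4; t_{15} = 7; t_{16} = 11; t_{17} = 18.
The sequence repeats with period 16.
(895 - 0) mod 16 = 15, so t_{895} = t_{15} = 7.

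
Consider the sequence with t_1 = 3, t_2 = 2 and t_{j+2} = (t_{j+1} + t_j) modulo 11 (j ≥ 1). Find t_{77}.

9

We have t_1 = 3; t_2 = 2; t_3 = 5; t_4 = 7; t_5 = 1; t_6 = 8; t_7 = 9; t_8 = 6; t_9 = 4; t_{10} = 10; t_{11} = 3; t_{12} = 2.
The sequence repeats with period 10.
(77 - 1) mod 10 = 6, so t_{77} = t_7 = 9.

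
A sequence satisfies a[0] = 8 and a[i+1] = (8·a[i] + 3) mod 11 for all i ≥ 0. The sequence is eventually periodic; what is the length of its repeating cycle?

10

a[0] = 8, a[1] = 1, a[2] = 0, a[3] = 3, a[4] = 5, a[5] = 10, a[6] = 6, a[7] = 7, a[8] = 4, a[9] = 2, a[10] = 8.
Since a[10] = a[0] = 8, the sequence is periodic with period 10.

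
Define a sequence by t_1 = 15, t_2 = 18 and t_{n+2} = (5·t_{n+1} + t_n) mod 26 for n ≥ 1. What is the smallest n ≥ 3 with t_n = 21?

We have t_1 = 15, t_2 = 18, t_3 = 1, t_4 = 23, t_5 = 12, t_6 = 5, t_7 = 11, t_8 = 8, t_9 = 25, t_{10} = 3, t_{11} = 14, t_{12} = 21, t_{13} = 15, t_{14} = 18.
Since (t_{13}, t_{14}) = (t_1, t_2) = (15, 18) (two consecutive terms determine the rest), the sequence is periodic with period 12.
The value 21 first appears (with n ≥ 3) at t_{12}.

12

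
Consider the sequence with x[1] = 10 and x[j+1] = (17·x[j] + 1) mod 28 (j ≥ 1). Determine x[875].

24

Listing terms: x[1] = 10, x[2] = 3, x[3] = 24, x[4] = 17, x[5] = 10.
Since x[5] = x[1] = 10, the sequence is periodic with period 4.
So x[875] = x[1 + ((875-1) mod 4)] = x[3] = 24.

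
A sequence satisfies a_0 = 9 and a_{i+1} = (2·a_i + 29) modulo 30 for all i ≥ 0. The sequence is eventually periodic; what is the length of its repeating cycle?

We have a_0 = 9; a_1 = 17; a_2 = 3; a_3 = 5; a_4 = 9.
Since a_4 = a_0 = 9, the sequence is periodic with period 4.

4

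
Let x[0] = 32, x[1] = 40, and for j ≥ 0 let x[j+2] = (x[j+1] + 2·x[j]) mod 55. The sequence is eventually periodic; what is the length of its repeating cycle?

Computing terms: x[0] = 32,  x[1] = 40,  x[2] = 49,  x[3] = 19,  x[4] = 7,  x[5] = 45,  x[6] = 4,  x[7] = 39,  x[8] = 47,  x[9] = 15,  x[10] = 54,  x[11] = 29,  x[12] = 27,  x[13] = 30,  x[14] = 29,  x[15] = 34,  x[16] = 37,  x[17] = 50,  x[18] = 14,  x[19] = 4,  x[20] = 32,  x[21] = 40.
Since (x[20], x[21]) = (x[0], x[1]) = (32, 40) (two consecutive terms determine the rest), the sequence is periodic with period 20.

20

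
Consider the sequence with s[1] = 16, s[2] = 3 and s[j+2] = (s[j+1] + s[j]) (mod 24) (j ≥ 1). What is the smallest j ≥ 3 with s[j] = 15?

6

We have s[1] = 16, s[2] = 3, s[3] = 19, s[4] = 22, s[5] = 17, s[6] = 15, s[7] = 8, s[8] = 23, s[9] = 7, s[10] = 6, s[11] = 13, s[12] = 19, s[13] = 8, s[14] = 3, s[15] = 11, s[16] = 14, s[17] = 1, s[18] = 15, s[19] = 16, s[20] = 7, s[21] = 23, s[22] = 6, s[23] = 5, s[24] = 11, s[25] = 16, s[26] = 3.
Since (s[25], s[26]) = (s[1], s[2]) = (16, 3) (two consecutive terms determine the rest), the sequence is periodic with period 24.
The value 15 first appears (with j ≥ 3) at s[6].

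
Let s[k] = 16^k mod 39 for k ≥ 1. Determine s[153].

1

s[1] = 16,  s[2] = 22,  s[3] = 1,  s[4] = 16.
The sequence repeats with period 3.
So s[153] = s[1 + ((153-1) mod 3)] = s[3] = 1.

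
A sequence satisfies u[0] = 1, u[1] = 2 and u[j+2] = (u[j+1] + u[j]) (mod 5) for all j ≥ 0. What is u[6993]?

0

Computing terms: u[0] = 1,  u[1] = 2,  u[2] = 3,  u[3] = 0,  u[4] = 3,  u[5] = 3,  u[6] = 1,  u[7] = 4,  u[8] = 0,  u[9] = 4,  u[10] = 4,  u[11] = 3,  u[12] = 2,  u[13] = 0,  u[14] = 2,  u[15] = 2,  u[16] = 4,  u[17] = 1,  u[18] = 0,  u[19] = 1,  u[20] = 1,  u[21] = 2.
The sequence repeats with period 20.
(6993 - 0) mod 20 = 13, so u[6993] = u[13] = 0.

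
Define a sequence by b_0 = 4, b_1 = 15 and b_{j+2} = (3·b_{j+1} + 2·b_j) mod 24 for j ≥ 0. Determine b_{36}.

Computing terms: b_0 = 4,  b_1 = 15,  b_2 = 5,  b_3 = 21,  b_4 = 1,  b_5 = 21,  b_6 = 17,  b_7 = 21,  b_8 = 1.
Since (b_7, b_8) = (b_3, b_4) = (21, 1) (two consecutive terms determine the rest), the sequence is eventually periodic: after a pre-period of length 3 it cycles with period 4.
For j ≥ 3, b_j depends only on (j - 3) mod 4. (36 - 3) mod 4 = 1, so b_{36} = b_4 = 1.

1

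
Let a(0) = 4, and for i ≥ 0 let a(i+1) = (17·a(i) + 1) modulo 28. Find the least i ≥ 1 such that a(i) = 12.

Listing terms: a(0) = 4,  a(1) = 13,  a(2) = 26,  a(3) = 23,  a(4) = 0,  a(5) = 1,  a(6) = 18,  a(7) = 27,  a(8) = 12,  a(9) = 9,  a(10) = 14,  a(11) = 15,  a(12) = 4.
The sequence repeats with period 12.
The value 12 first appears (with i ≥ 1) at a(8).

8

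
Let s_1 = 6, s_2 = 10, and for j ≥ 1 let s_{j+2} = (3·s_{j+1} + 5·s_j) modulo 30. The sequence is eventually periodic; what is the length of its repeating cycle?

Computing terms: s_1 = 6, s_2 = 10, s_3 = 0, s_4 = 20, s_5 = 0, s_6 = 10, s_7 = 0.
Since (s_6, s_7) = (s_2, s_3) = (10, 0) (two consecutive terms determine the rest), the sequence is eventually periodic: after a pre-period of length 1 it cycles with period 4.

4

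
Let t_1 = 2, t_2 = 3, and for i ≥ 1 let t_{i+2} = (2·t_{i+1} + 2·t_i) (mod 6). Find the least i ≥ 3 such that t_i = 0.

5

Listing terms: t_1 = 2; t_2 = 3; t_3 = 4; t_4 = 2; t_5 = 0; t_6 = 4; t_7 = 2.
Since (t_6, t_7) = (t_3, t_4) = (4, 2) (two consecutive terms determine the rest), the sequence is eventually periodic: after a pre-period of length 2 it cycles with period 3.
The value 0 first appears (with i ≥ 3) at t_5.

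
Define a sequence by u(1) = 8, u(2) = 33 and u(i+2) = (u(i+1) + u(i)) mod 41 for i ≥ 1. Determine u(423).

0

u(1) = 8, u(2) = 33, u(3) = 0, u(4) = 33, u(5) = 33, u(6) = 25, u(7) = 17, u(8) = 1, u(9) = 18, u(10) = 19, u(11) = 37, u(12) = 15, u(13) = 11, u(14) = 26, u(15) = 37, u(16) = 22, u(17) = 18, u(18) = 40, u(19) = 17, u(20) = 16, u(21) = 33, u(22) = 8, u(23) = 0, u(24) = 8, u(25) = 8, u(26) = 16, u(27) = 24, u(28) = 40, u(29) = 23, u(30) = 22, u(31) = 4, u(32) = 26, u(33) = 30, u(34) = 15, u(35) = 4, u(36) = 19, u(37) = 23, u(38) = 1, u(39) = 24, u(40) = 25, u(41) = 8, u(42) = 33.
The sequence repeats with period 40.
(423 - 1) mod 40 = 22, so u(423) = u(23) = 0.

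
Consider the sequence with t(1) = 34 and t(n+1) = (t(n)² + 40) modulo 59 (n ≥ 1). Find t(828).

22

Computing terms: t(1) = 34,  t(2) = 16,  t(3) = 1,  t(4) = 41,  t(5) = 10,  t(6) = 22,  t(7) = 52,  t(8) = 30,  t(9) = 55,  t(10) = 56,  t(11) = 49,  t(12) = 22.
Since t(12) = t(6) = 22, the sequence is eventually periodic: after a pre-period of length 5 it cycles with period 6.
For n ≥ 6, t(n) depends only on (n - 6) mod 6. (828 - 6) mod 6 = 0, so t(828) = t(6) = 22.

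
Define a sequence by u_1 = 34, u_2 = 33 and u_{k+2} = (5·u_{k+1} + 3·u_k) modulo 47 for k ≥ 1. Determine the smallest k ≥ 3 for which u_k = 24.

4

Listing terms: u_1 = 34,  u_2 = 33,  u_3 = 32,  u_4 = 24,  u_5 = 28,  u_6 = 24,  u_7 = 16,  u_8 = 11,  u_9 = 9,  u_{10} = 31,  u_{11} = 41,  u_{12} = 16,  u_{13} = 15,  u_{14} = 29,  u_{15} = 2,  u_{16} = 3,  u_{17} = 21,  u_{18} = 20,  u_{19} = 22,  u_{20} = 29,  u_{21} = 23,  u_{22} = 14,  u_{23} = 45,  u_{24} = 32,  u_{25} = 13,  u_{26} = 20,  u_{27} = 45,  u_{28} = 3,  u_{29} = 9,  u_{30} = 7,  u_{31} = 15,  u_{32} = 2,  u_{33} = 8,  u_{34} = 46,  u_{35} = 19,  u_{36} = 45,  u_{37} = 0,  u_{38} = 41,  u_{39} = 17,  u_{40} = 20,  u_{41} = 10,  u_{42} = 16,  u_{43} = 16,  u_{44} = 34,  u_{45} = 30,  u_{46} = 17,  u_{47} = 34,  u_{48} = 33.
Since (u_{47}, u_{48}) = (u_1, u_2) = (34, 33) (two consecutive terms determine the rest), the sequence is periodic with period 46.
The value 24 first appears (with k ≥ 3) at u_4.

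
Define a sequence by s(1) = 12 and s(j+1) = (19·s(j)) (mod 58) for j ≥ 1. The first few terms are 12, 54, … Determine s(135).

s(1) = 12; s(2) = 54; s(3) = 40; s(4) = 6; s(5) = 56; s(6) = 20; s(7) = 32; s(8) = 28; s(9) = 10; s(10) = 16; s(11) = 14; s(12) = 34; s(13) = 8; s(14) = 36; s(15) = 46; s(16) = 4; s(17) = 18; s(18) = 52; s(19) = 2; s(20) = 38; s(21) = 26; s(22) = 30; s(23) = 48; s(24) = 42; s(25) = 44; s(26) = 24; s(27) = 50; s(28) = 22; s(29) = 12.
The sequence repeats with period 28.
(135 - 1) mod 28 = 22, so s(135) = s(23) = 48.

48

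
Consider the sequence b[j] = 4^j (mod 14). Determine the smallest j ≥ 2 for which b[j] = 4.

Listing terms: b[1] = 4, b[2] = 2, b[3] = 8, b[4] = 4.
Since b[4] = b[1] = 4, the sequence is periodic with period 3.
The value 4 next appears (with j ≥ 2) at b[4].

4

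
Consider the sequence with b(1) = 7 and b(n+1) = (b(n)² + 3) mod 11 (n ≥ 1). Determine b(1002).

We have b(1) = 7,  b(2) = 8,  b(3) = 1,  b(4) = 4,  b(5) = 8.
Since b(5) = b(2) = 8, the sequence is eventually periodic: after a pre-period of length 1 it cycles with period 3.
For n ≥ 2, b(n) depends only on (n - 2) mod 3. (1002 - 2) mod 3 = 1, so b(1002) = b(3) = 1.

1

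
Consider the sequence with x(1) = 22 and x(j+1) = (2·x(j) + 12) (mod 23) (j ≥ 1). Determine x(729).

9

x(1) = 22; x(2) = 10; x(3) = 9; x(4) = 7; x(5) = 3; x(6) = 18; x(7) = 2; x(8) = 16; x(9) = 21; x(10) = 8; x(11) = 5; x(12) = 22.
Since x(12) = x(1) = 22, the sequence is periodic with period 11.
So x(729) = x(1 + ((729-1) mod 11)) = x(3) = 9.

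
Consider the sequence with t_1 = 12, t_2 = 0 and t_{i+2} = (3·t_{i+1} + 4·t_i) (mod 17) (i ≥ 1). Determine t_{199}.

14

t_1 = 12; t_2 = 0; t_3 = 14; t_4 = 8; t_5 = 12; t_6 = 0.
Since (t_5, t_6) = (t_1, t_2) = (12, 0) (two consecutive terms determine the rest), the sequence is periodic with period 4.
So t_{199} = t_{1 + ((199-1) mod 4)} = t_3 = 14.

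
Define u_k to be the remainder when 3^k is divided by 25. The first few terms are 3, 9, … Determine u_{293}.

23

Listing terms: u_1 = 3; u_2 = 9; u_3 = 2; u_4 = 6; u_5 = 18; u_6 = 4; u_7 = 12; u_8 = 11; u_9 = 8; u_{10} = 24; u_{11} = 22; u_{12} = 16; u_{13} = 23; u_{14} = 19; u_{15} = 7; u_{16} = 21; u_{17} = 13; u_{18} = 14; u_{19} = 17; u_{20} = 1; u_{21} = 3.
Since u_{21} = u_1 = 3, the sequence is periodic with period 20.
So u_{293} = u_{1 + ((293-1) mod 20)} = u_{13} = 23.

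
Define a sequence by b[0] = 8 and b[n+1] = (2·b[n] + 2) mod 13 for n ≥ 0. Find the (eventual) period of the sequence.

Computing terms: b[0] = 8; b[1] = 5; b[2] = 12; b[3] = 0; b[4] = 2; b[5] = 6; b[6] = 1; b[7] = 4; b[8] = 10; b[9] = 9; b[10] = 7; b[11] = 3; b[12] = 8.
Since b[12] = b[0] = 8, the sequence is periodic with period 12.

12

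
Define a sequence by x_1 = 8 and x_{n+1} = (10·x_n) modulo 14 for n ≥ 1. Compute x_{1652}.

10

x_1 = 8; x_2 = 10; x_3 = 2; x_4 = 6; x_5 = 4; x_6 = 12; x_7 = 8.
The sequence repeats with period 6.
So x_{1652} = x_{1 + ((1652-1) mod 6)} = x_2 = 10.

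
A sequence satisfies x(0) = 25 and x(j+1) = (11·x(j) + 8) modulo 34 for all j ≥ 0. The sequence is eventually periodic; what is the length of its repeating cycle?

16

x(0) = 25,  x(1) = 11,  x(2) = 27,  x(3) = 33,  x(4) = 31,  x(5) = 9,  x(6) = 5,  x(7) = 29,  x(8) = 21,  x(9) = 1,  x(10) = 19,  x(11) = 13,  x(12) = 15,  x(13) = 3,  x(14) = 7,  x(15) = 17,  x(16) = 25.
Since x(16) = x(0) = 25, the sequence is periodic with period 16.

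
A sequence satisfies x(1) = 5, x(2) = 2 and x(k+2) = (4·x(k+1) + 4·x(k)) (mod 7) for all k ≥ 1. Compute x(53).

4

Computing terms: x(1) = 5, x(2) = 2, x(3) = 0, x(4) = 1, x(5) = 4, x(6) = 6, x(7) = 5, x(8) = 2.
The sequence repeats with period 6.
(53 - 1) mod 6 = 4, so x(53) = x(5) = 4.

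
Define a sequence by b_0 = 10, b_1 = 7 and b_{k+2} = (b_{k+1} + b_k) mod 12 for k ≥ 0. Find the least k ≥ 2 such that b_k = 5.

b_0 = 10,  b_1 = 7,  b_2 = 5,  b_3 = 0,  b_4 = 5,  b_5 = 5,  b_6 = 10,  b_7 = 3,  b_8 = 1,  b_9 = 4,  b_{10} = 5,  b_{11} = 9,  b_{12} = 2,  b_{13} = 11,  b_{14} = 1,  b_{15} = 0,  b_{16} = 1,  b_{17} = 1,  b_{18} = 2,  b_{19} = 3,  b_{20} = 5,  b_{21} = 8,  b_{22} = 1,  b_{23} = 9,  b_{24} = 10,  b_{25} = 7.
The sequence repeats with period 24.
The value 5 first appears (with k ≥ 2) at b_2.

2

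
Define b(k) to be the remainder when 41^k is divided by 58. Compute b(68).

Listing terms: b(0) = 1; b(1) = 41; b(2) = 57; b(3) = 17; b(4) = 1.
Since b(4) = b(0) = 1, the sequence is periodic with period 4.
(68 - 0) mod 4 = 0, so b(68) = b(0) = 1.

1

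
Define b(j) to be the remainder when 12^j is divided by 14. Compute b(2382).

8

We have b(0) = 1,  b(1) = 12,  b(2) = 4,  b(3) = 6,  b(4) = 2,  b(5) = 10,  b(6) = 8,  b(7) = 12.
Since b(7) = b(1) = 12, the sequence is eventually periodic: after a pre-period of length 1 it cycles with period 6.
For j ≥ 1, b(j) depends only on (j - 1) mod 6. (2382 - 1) mod 6 = 5, so b(2382) = b(6) = 8.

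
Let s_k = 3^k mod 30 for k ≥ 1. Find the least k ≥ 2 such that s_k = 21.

4

Listing terms: s_1 = 3, s_2 = 9, s_3 = 27, s_4 = 21, s_5 = 3.
The sequence repeats with period 4.
The value 21 first appears (with k ≥ 2) at s_4.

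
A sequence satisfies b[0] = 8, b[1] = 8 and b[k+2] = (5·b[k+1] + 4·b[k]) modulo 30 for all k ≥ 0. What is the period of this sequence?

8

We have b[0] = 8,  b[1] = 8,  b[2] = 12,  b[3] = 2,  b[4] = 28,  b[5] = 28,  b[6] = 12,  b[7] = 22,  b[8] = 8,  b[9] = 8.
The sequence repeats with period 8.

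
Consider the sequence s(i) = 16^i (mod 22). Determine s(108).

s(0) = 1, s(1) = 16, s(2) = 14, s(3) = 4, s(4) = 20, s(5) = 12, s(6) = 16.
Since s(6) = s(1) = 16, the sequence is eventually periodic: after a pre-period of length 1 it cycles with period 5.
For i ≥ 1, s(i) depends only on (i - 1) mod 5. (108 - 1) mod 5 = 2, so s(108) = s(3) = 4.

4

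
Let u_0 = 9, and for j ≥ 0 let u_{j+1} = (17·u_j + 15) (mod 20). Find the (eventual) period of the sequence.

4

u_0 = 9, u_1 = 8, u_2 = 11, u_3 = 2, u_4 = 9.
The sequence repeats with period 4.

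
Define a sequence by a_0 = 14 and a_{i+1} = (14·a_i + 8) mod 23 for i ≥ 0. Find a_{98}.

13

a_0 = 14, a_1 = 20, a_2 = 12, a_3 = 15, a_4 = 11, a_5 = 1, a_6 = 22, a_7 = 17, a_8 = 16, a_9 = 2, a_{10} = 13, a_{11} = 6, a_{12} = 0, a_{13} = 8, a_{14} = 5, a_{15} = 9, a_{16} = 19, a_{17} = 21, a_{18} = 3, a_{19} = 4, a_{20} = 18, a_{21} = 7, a_{22} = 14.
Since a_{22} = a_0 = 14, the sequence is periodic with period 22.
So a_{98} = a_{0 + ((98-0) mod 22)} = a_{10} = 13.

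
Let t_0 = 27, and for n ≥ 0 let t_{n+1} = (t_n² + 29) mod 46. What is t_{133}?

32

Listing terms: t_0 = 27, t_1 = 22, t_2 = 7, t_3 = 32, t_4 = 41, t_5 = 8, t_6 = 1, t_7 = 30, t_8 = 9, t_9 = 18, t_{10} = 31, t_{11} = 24, t_{12} = 7.
Since t_{12} = t_2 = 7, the sequence is eventually periodic: after a pre-period of length 2 it cycles with period 10.
For n ≥ 2, t_n depends only on (n - 2) mod 10. (133 - 2) mod 10 = 1, so t_{133} = t_3 = 32.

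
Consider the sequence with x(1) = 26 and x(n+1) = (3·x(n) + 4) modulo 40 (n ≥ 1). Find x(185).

26

Computing terms: x(1) = 26, x(2) = 2, x(3) = 10, x(4) = 34, x(5) = 26.
The sequence repeats with period 4.
(185 - 1) mod 4 = 0, so x(185) = x(1) = 26.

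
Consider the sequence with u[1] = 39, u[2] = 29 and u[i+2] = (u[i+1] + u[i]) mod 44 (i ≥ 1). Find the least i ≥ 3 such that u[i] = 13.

We have u[1] = 39,  u[2] = 29,  u[3] = 24,  u[4] = 9,  u[5] = 33,  u[6] = 42,  u[7] = 31,  u[8] = 29,  u[9] = 16,  u[10] = 1,  u[11] = 17,  u[12] = 18,  u[13] = 35,  u[14] = 9,  u[15] = 0,  u[16] = 9,  u[17] = 9,  u[18] = 18,  u[19] = 27,  u[20] = 1,  u[21] = 28,  u[22] = 29,  u[23] = 13,  u[24] = 42,  u[25] = 11,  u[26] = 9,  u[27] = 20,  u[28] = 29,  u[29] = 5,  u[30] = 34,  u[31] = 39,  u[32] = 29.
Since (u[31], u[32]) = (u[1], u[2]) = (39, 29) (two consecutive terms determine the rest), the sequence is periodic with period 30.
The value 13 first appears (with i ≥ 3) at u[23].

23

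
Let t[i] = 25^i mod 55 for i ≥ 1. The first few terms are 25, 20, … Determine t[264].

15

Listing terms: t[1] = 25,  t[2] = 20,  t[3] = 5,  t[4] = 15,  t[5] = 45,  t[6] = 25.
Since t[6] = t[1] = 25, the sequence is periodic with period 5.
(264 - 1) mod 5 = 3, so t[264] = t[4] = 15.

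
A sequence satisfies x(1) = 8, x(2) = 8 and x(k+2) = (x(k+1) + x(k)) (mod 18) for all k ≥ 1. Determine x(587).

10

Listing terms: x(1) = 8; x(2) = 8; x(3) = 16; x(4) = 6; x(5) = 4; x(6) = 10; x(7) = 14; x(8) = 6; x(9) = 2; x(10) = 8; x(11) = 10; x(12) = 0; x(13) = 10; x(14) = 10; x(15) = 2; x(16) = 12; x(17) = 14; x(18) = 8; x(19) = 4; x(20) = 12; x(21) = 16; x(22) = 10; x(23) = 8; x(24) = 0; x(25) = 8; x(26) = 8.
Since (x(25), x(26)) = (x(1), x(2)) = (8, 8) (two consecutive terms determine the rest), the sequence is periodic with period 24.
(587 - 1) mod 24 = 10, so x(587) = x(11) = 10.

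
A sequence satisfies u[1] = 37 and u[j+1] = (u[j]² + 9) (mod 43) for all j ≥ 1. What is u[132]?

Computing terms: u[1] = 37,  u[2] = 2,  u[3] = 13,  u[4] = 6,  u[5] = 2.
Since u[5] = u[2] = 2, the sequence is eventually periodic: after a pre-period of length 1 it cycles with period 3.
For j ≥ 2, u[j] depends only on (j - 2) mod 3. (132 - 2) mod 3 = 1, so u[132] = u[3] = 13.

13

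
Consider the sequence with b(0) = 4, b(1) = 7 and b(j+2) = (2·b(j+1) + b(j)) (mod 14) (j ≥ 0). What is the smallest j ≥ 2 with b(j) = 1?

Listing terms: b(0) = 4, b(1) = 7, b(2) = 4, b(3) = 1, b(4) = 6, b(5) = 13, b(6) = 4, b(7) = 7.
The sequence repeats with period 6.
The value 1 first appears (with j ≥ 2) at b(3).

3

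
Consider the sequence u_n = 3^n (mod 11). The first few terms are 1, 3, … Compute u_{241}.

We have u_0 = 1,  u_1 = 3,  u_2 = 9,  u_3 = 5,  u_4 = 4,  u_5 = 1.
The sequence repeats with period 5.
(241 - 0) mod 5 = 1, so u_{241} = u_1 = 3.

3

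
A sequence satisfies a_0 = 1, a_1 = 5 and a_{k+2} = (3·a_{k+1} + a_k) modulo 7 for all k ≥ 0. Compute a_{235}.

3

a_0 = 1, a_1 = 5, a_2 = 2, a_3 = 4, a_4 = 0, a_5 = 4, a_6 = 5, a_7 = 5, a_8 = 6, a_9 = 2, a_{10} = 5, a_{11} = 3, a_{12} = 0, a_{13} = 3, a_{14} = 2, a_{15} = 2, a_{16} = 1, a_{17} = 5.
Since (a_{16}, a_{17}) = (a_0, a_1) = (1, 5) (two consecutive terms determine the rest), the sequence is periodic with period 16.
(235 - 0) mod 16 = 11, so a_{235} = a_{11} = 3.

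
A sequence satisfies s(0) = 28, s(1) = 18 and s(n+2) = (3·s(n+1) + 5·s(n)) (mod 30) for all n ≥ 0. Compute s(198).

s(0) = 28,  s(1) = 18,  s(2) = 14,  s(3) = 12,  s(4) = 16,  s(5) = 18,  s(6) = 14.
Since (s(5), s(6)) = (s(1), s(2)) = (18, 14) (two consecutive terms determine the rest), the sequence is eventually periodic: after a pre-period of length 1 it cycles with period 4.
For n ≥ 1, s(n) depends only on (n - 1) mod 4. (198 - 1) mod 4 = 1, so s(198) = s(2) = 14.

14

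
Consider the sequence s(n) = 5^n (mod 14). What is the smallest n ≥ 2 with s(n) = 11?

2

Computing terms: s(1) = 5,  s(2) = 11,  s(3) = 13,  s(4) = 9,  s(5) = 3,  s(6) = 1,  s(7) = 5.
Since s(7) = s(1) = 5, the sequence is periodic with period 6.
The value 11 first appears (with n ≥ 2) at s(2).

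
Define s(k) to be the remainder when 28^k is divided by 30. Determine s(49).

28

We have s(0) = 1,  s(1) = 28,  s(2) = 4,  s(3) = 22,  s(4) = 16,  s(5) = 28.
Since s(5) = s(1) = 28, the sequence is eventually periodic: after a pre-period of length 1 it cycles with period 4.
For k ≥ 1, s(k) depends only on (k - 1) mod 4. (49 - 1) mod 4 = 0, so s(49) = s(1) = 28.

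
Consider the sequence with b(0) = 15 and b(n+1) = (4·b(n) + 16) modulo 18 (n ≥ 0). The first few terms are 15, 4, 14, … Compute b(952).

10

We have b(0) = 15; b(1) = 4; b(2) = 14; b(3) = 0; b(4) = 16; b(5) = 8; b(6) = 12; b(7) = 10; b(8) = 2; b(9) = 6; b(10) = 4.
Since b(10) = b(1) = 4, the sequence is eventually periodic: after a pre-period of length 1 it cycles with period 9.
For n ≥ 1, b(n) depends only on (n - 1) mod 9. (952 - 1) mod 9 = 6, so b(952) = b(7) = 10.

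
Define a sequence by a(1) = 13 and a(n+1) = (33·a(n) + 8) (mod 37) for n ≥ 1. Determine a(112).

12

Listing terms: a(1) = 13, a(2) = 30, a(3) = 36, a(4) = 12, a(5) = 34, a(6) = 20, a(7) = 2, a(8) = 0, a(9) = 8, a(10) = 13.
The sequence repeats with period 9.
So a(112) = a(1 + ((112-1) mod 9)) = a(4) = 12.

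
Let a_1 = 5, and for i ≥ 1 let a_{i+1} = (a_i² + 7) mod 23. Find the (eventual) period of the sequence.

Listing terms: a_1 = 5,  a_2 = 9,  a_3 = 19,  a_4 = 0,  a_5 = 7,  a_6 = 10,  a_7 = 15,  a_8 = 2,  a_9 = 11,  a_{10} = 13,  a_{11} = 15.
Since a_{11} = a_7 = 15, the sequence is eventually periodic: after a pre-period of length 6 it cycles with period 4.

4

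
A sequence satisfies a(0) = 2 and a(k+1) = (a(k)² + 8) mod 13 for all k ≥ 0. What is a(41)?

We have a(0) = 2, a(1) = 12, a(2) = 9, a(3) = 11, a(4) = 12.
Since a(4) = a(1) = 12, the sequence is eventually periodic: after a pre-period of length 1 it cycles with period 3.
For k ≥ 1, a(k) depends only on (k - 1) mod 3. (41 - 1) mod 3 = 1, so a(41) = a(2) = 9.

9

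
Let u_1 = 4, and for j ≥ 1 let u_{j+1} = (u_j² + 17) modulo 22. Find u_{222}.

11

We have u_1 = 4; u_2 = 11; u_3 = 6; u_4 = 9; u_5 = 10; u_6 = 7; u_7 = 0; u_8 = 17; u_9 = 20; u_{10} = 21; u_{11} = 18; u_{12} = 11.
Since u_{12} = u_2 = 11, the sequence is eventually periodic: after a pre-period of length 1 it cycles with period 10.
For j ≥ 2, u_j depends only on (j - 2) mod 10. (222 - 2) mod 10 = 0, so u_{222} = u_2 = 11.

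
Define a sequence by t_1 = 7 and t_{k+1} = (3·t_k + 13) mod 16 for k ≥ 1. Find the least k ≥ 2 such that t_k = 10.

6

Listing terms: t_1 = 7, t_2 = 2, t_3 = 3, t_4 = 6, t_5 = 15, t_6 = 10, t_7 = 11, t_8 = 14, t_9 = 7.
Since t_9 = t_1 = 7, the sequence is periodic with period 8.
The value 10 first appears (with k ≥ 2) at t_6.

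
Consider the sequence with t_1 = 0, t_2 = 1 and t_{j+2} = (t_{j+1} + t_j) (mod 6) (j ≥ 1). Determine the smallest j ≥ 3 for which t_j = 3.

t_1 = 0; t_2 = 1; t_3 = 1; t_4 = 2; t_5 = 3; t_6 = 5; t_7 = 2; t_8 = 1; t_9 = 3; t_{10} = 4; t_{11} = 1; t_{12} = 5; t_{13} = 0; t_{14} = 5; t_{15} = 5; t_{16} = 4; t_{17} = 3; t_{18} = 1; t_{19} = 4; t_{20} = 5; t_{21} = 3; t_{22} = 2; t_{23} = 5; t_{24} = 1; t_{25} = 0; t_{26} = 1.
The sequence repeats with period 24.
The value 3 first appears (with j ≥ 3) at t_5.

5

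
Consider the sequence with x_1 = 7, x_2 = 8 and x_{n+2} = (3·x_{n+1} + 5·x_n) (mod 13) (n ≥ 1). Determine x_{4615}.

2

We have x_1 = 7; x_2 = 8; x_3 = 7; x_4 = 9; x_5 = 10; x_6 = 10; x_7 = 2; x_8 = 4; x_9 = 9; x_{10} = 8; x_{11} = 4; x_{12} = 0; x_{13} = 7; x_{14} = 8.
The sequence repeats with period 12.
(4615 - 1) mod 12 = 6, so x_{4615} = x_7 = 2.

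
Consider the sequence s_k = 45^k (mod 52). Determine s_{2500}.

We have s_0 = 1; s_1 = 45; s_2 = 49; s_3 = 21; s_4 = 9; s_5 = 41; s_6 = 25; s_7 = 33; s_8 = 29; s_9 = 5; s_{10} = 17; s_{11} = 37; s_{12} = 1.
Since s_{12} = s_0 = 1, the sequence is periodic with period 12.
(2500 - 0) mod 12 = 4, so s_{2500} = s_4 = 9.

9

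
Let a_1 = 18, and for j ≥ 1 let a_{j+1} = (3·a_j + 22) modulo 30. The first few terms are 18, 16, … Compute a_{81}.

28

a_1 = 18, a_2 = 16, a_3 = 10, a_4 = 22, a_5 = 28, a_6 = 16.
Since a_6 = a_2 = 16, the sequence is eventually periodic: after a pre-period of length 1 it cycles with period 4.
For j ≥ 2, a_j depends only on (j - 2) mod 4. (81 - 2) mod 4 = 3, so a_{81} = a_5 = 28.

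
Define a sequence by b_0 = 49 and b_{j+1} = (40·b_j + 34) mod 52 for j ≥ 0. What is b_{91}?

We have b_0 = 49, b_1 = 18, b_2 = 26, b_3 = 34, b_4 = 42, b_5 = 50, b_6 = 6, b_7 = 14, b_8 = 22, b_9 = 30, b_{10} = 38, b_{11} = 46, b_{12} = 2, b_{13} = 10, b_{14} = 18.
Since b_{14} = b_1 = 18, the sequence is eventually periodic: after a pre-period of length 1 it cycles with period 13.
For j ≥ 1, b_j depends only on (j - 1) mod 13. (91 - 1) mod 13 = 12, so b_{91} = b_{13} = 10.

10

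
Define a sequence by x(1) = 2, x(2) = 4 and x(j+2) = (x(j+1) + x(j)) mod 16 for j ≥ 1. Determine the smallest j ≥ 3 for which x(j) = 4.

We have x(1) = 2,  x(2) = 4,  x(3) = 6,  x(4) = 10,  x(5) = 0,  x(6) = 10,  x(7) = 10,  x(8) = 4,  x(9) = 14,  x(10) = 2,  x(11) = 0,  x(12) = 2,  x(13) = 2,  x(14) = 4.
Since (x(13), x(14)) = (x(1), x(2)) = (2, 4) (two consecutive terms determine the rest), the sequence is periodic with period 12.
The value 4 first appears (with j ≥ 3) at x(8).

8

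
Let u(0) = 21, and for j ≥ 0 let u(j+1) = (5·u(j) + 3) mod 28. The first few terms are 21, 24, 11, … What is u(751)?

u(0) = 21,  u(1) = 24,  u(2) = 11,  u(3) = 2,  u(4) = 13,  u(5) = 12,  u(6) = 7,  u(7) = 10,  u(8) = 25,  u(9) = 16,  u(10) = 27,  u(11) = 26,  u(12) = 21.
Since u(12) = u(0) = 21, the sequence is periodic with period 12.
So u(751) = u(0 + ((751-0) mod 12)) = u(7) = 10.

10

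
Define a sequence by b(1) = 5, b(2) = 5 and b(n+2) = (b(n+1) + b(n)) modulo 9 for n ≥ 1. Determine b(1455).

b(1) = 5; b(2) = 5; b(3) = 1; b(4) = 6; b(5) = 7; b(6) = 4; b(7) = 2; b(8) = 6; b(9) = 8; b(10) = 5; b(11) = 4; b(12) = 0; b(13) = 4; b(14) = 4; b(15) = 8; b(16) = 3; b(17) = 2; b(18) = 5; b(19) = 7; b(20) = 3; b(21) = 1; b(22) = 4; b(23) = 5; b(24) = 0; b(25) = 5; b(26) = 5.
The sequence repeats with period 24.
So b(1455) = b(1 + ((1455-1) mod 24)) = b(15) = 8.

8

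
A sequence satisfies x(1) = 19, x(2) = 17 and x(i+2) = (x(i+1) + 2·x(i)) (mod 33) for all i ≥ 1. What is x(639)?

10

x(1) = 19; x(2) = 17; x(3) = 22; x(4) = 23; x(5) = 1; x(6) = 14; x(7) = 16; x(8) = 11; x(9) = 10; x(10) = 32; x(11) = 19; x(12) = 17.
Since (x(11), x(12)) = (x(1), x(2)) = (19, 17) (two consecutive terms determine the rest), the sequence is periodic with period 10.
So x(639) = x(1 + ((639-1) mod 10)) = x(9) = 10.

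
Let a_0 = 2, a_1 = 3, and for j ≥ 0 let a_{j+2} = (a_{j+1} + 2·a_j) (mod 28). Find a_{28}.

We have a_0 = 2,  a_1 = 3,  a_2 = 7,  a_3 = 13,  a_4 = 27,  a_5 = 25,  a_6 = 23,  a_7 = 17,  a_8 = 7,  a_9 = 13.
Since (a_8, a_9) = (a_2, a_3) = (7, 13) (two consecutive terms determine the rest), the sequence is eventually periodic: after a pre-period of length 2 it cycles with period 6.
For j ≥ 2, a_j depends only on (j - 2) mod 6. (28 - 2) mod 6 = 2, so a_{28} = a_4 = 27.

27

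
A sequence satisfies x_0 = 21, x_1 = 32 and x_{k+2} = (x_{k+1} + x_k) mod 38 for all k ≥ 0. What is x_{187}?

Listing terms: x_0 = 21, x_1 = 32, x_2 = 15, x_3 = 9, x_4 = 24, x_5 = 33, x_6 = 19, x_7 = 14, x_8 = 33, x_9 = 9, x_{10} = 4, x_{11} = 13, x_{12} = 17, x_{13} = 30, x_{14} = 9, x_{15} = 1, x_{16} = 10, x_{17} = 11, x_{18} = 21, x_{19} = 32.
The sequence repeats with period 18.
So x_{187} = x_{0 + ((187-0) mod 18)} = x_7 = 14.

14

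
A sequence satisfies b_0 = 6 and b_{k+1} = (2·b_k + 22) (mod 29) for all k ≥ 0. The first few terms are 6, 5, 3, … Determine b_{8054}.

Computing terms: b_0 = 6,  b_1 = 5,  b_2 = 3,  b_3 = 28,  b_4 = 20,  b_5 = 4,  b_6 = 1,  b_7 = 24,  b_8 = 12,  b_9 = 17,  b_{10} = 27,  b_{11} = 18,  b_{12} = 0,  b_{13} = 22,  b_{14} = 8,  b_{15} = 9,  b_{16} = 11,  b_{17} = 15,  b_{18} = 23,  b_{19} = 10,  b_{20} = 13,  b_{21} = 19,  b_{22} = 2,  b_{23} = 26,  b_{24} = 16,  b_{25} = 25,  b_{26} = 14,  b_{27} = 21,  b_{28} = 6.
Since b_{28} = b_0 = 6, the sequence is periodic with period 28.
So b_{8054} = b_{0 + ((8054-0) mod 28)} = b_{18} = 23.

23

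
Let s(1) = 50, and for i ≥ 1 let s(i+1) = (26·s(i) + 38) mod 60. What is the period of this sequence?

We have s(1) = 50; s(2) = 18; s(3) = 26; s(4) = 54; s(5) = 2; s(6) = 30; s(7) = 38; s(8) = 6; s(9) = 14; s(10) = 42; s(11) = 50.
Since s(11) = s(1) = 50, the sequence is periodic with period 10.

10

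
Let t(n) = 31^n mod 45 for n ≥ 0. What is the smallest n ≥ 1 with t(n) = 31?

We have t(0) = 1,  t(1) = 31,  t(2) = 16,  t(3) = 1.
The sequence repeats with period 3.
The value 31 first appears (with n ≥ 1) at t(1).

1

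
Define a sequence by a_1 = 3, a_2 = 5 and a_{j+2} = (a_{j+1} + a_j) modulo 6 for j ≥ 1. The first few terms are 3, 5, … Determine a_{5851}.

a_1 = 3; a_2 = 5; a_3 = 2; a_4 = 1; a_5 = 3; a_6 = 4; a_7 = 1; a_8 = 5; a_9 = 0; a_{10} = 5; a_{11} = 5; a_{12} = 4; a_{13} = 3; a_{14} = 1; a_{15} = 4; a_{16} = 5; a_{17} = 3; a_{18} = 2; a_{19} = 5; a_{20} = 1; a_{21} = 0; a_{22} = 1; a_{23} = 1; a_{24} = 2; a_{25} = 3; a_{26} = 5.
Since (a_{25}, a_{26}) = (a_1, a_2) = (3, 5) (two consecutive terms determine the rest), the sequence is periodic with period 24.
So a_{5851} = a_{1 + ((5851-1) mod 24)} = a_{19} = 5.

5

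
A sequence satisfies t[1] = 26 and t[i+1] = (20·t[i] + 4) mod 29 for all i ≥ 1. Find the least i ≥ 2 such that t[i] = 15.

3

Computing terms: t[1] = 26,  t[2] = 2,  t[3] = 15,  t[4] = 14,  t[5] = 23,  t[6] = 0,  t[7] = 4,  t[8] = 26.
Since t[8] = t[1] = 26, the sequence is periodic with period 7.
The value 15 first appears (with i ≥ 2) at t[3].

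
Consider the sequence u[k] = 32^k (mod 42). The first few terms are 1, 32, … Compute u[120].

22

We have u[0] = 1, u[1] = 32, u[2] = 16, u[3] = 8, u[4] = 4, u[5] = 2, u[6] = 22, u[7] = 32.
Since u[7] = u[1] = 32, the sequence is eventually periodic: after a pre-period of length 1 it cycles with period 6.
For k ≥ 1, u[k] depends only on (k - 1) mod 6. (120 - 1) mod 6 = 5, so u[120] = u[6] = 22.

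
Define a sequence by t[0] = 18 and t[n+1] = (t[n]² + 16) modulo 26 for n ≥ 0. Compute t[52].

Listing terms: t[0] = 18,  t[1] = 2,  t[2] = 20,  t[3] = 0,  t[4] = 16,  t[5] = 12,  t[6] = 4,  t[7] = 6,  t[8] = 0.
Since t[8] = t[3] = 0, the sequence is eventually periodic: after a pre-period of length 3 it cycles with period 5.
For n ≥ 3, t[n] depends only on (n - 3) mod 5. (52 - 3) mod 5 = 4, so t[52] = t[7] = 6.

6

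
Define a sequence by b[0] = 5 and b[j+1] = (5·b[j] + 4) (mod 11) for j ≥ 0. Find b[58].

1

Computing terms: b[0] = 5; b[1] = 7; b[2] = 6; b[3] = 1; b[4] = 9; b[5] = 5.
The sequence repeats with period 5.
(58 - 0) mod 5 = 3, so b[58] = b[3] = 1.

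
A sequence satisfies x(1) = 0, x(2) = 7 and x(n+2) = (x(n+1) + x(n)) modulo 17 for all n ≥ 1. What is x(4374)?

10

Computing terms: x(1) = 0; x(2) = 7; x(3) = 7; x(4) = 14; x(5) = 4; x(6) = 1; x(7) = 5; x(8) = 6; x(9) = 11; x(10) = 0; x(11) = 11; x(12) = 11; x(13) = 5; x(14) = 16; x(15) = 4; x(16) = 3; x(17) = 7; x(18) = 10; x(19) = 0; x(20) = 10; x(21) = 10; x(22) = 3; x(23) = 13; x(24) = 16; x(25) = 12; x(26) = 11; x(27) = 6; x(28) = 0; x(29) = 6; x(30) = 6; x(31) = 12; x(32) = 1; x(33) = 13; x(34) = 14; x(35) = 10; x(36) = 7; x(37) = 0; x(38) = 7.
Since (x(37), x(38)) = (x(1), x(2)) = (0, 7) (two consecutive terms determine the rest), the sequence is periodic with period 36.
(4374 - 1) mod 36 = 17, so x(4374) = x(18) = 10.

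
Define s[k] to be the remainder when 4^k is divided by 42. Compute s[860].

16

Computing terms: s[1] = 4; s[2] = 16; s[3] = 22; s[4] = 4.
Since s[4] = s[1] = 4, the sequence is periodic with period 3.
(860 - 1) mod 3 = 1, so s[860] = s[2] = 16.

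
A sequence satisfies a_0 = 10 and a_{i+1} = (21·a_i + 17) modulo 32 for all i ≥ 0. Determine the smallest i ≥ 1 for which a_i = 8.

10

We have a_0 = 10,  a_1 = 3,  a_2 = 16,  a_3 = 1,  a_4 = 6,  a_5 = 15,  a_6 = 12,  a_7 = 13,  a_8 = 2,  a_9 = 27,  a_{10} = 8,  a_{11} = 25,  a_{12} = 30,  a_{13} = 7,  a_{14} = 4,  a_{15} = 5,  a_{16} = 26,  a_{17} = 19,  a_{18} = 0,  a_{19} = 17,  a_{20} = 22,  a_{21} = 31,  a_{22} = 28,  a_{23} = 29,  a_{24} = 18,  a_{25} = 11,  a_{26} = 24,  a_{27} = 9,  a_{28} = 14,  a_{29} = 23,  a_{30} = 20,  a_{31} = 21,  a_{32} = 10.
Since a_{32} = a_0 = 10, the sequence is periodic with period 32.
The value 8 first appears (with i ≥ 1) at a_{10}.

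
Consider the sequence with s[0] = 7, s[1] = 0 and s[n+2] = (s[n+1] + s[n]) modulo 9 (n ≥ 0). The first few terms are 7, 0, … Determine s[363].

7

We have s[0] = 7; s[1] = 0; s[2] = 7; s[3] = 7; s[4] = 5; s[5] = 3; s[6] = 8; s[7] = 2; s[8] = 1; s[9] = 3; s[10] = 4; s[11] = 7; s[12] = 2; s[13] = 0; s[14] = 2; s[15] = 2; s[16] = 4; s[17] = 6; s[18] = 1; s[19] = 7; s[20] = 8; s[21] = 6; s[22] = 5; s[23] = 2; s[24] = 7; s[25] = 0.
Since (s[24], s[25]) = (s[0], s[1]) = (7, 0) (two consecutive terms determine the rest), the sequence is periodic with period 24.
So s[363] = s[0 + ((363-0) mod 24)] = s[3] = 7.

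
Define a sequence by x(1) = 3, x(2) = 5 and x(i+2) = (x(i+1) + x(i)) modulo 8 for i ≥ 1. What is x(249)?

0

We have x(1) = 3,  x(2) = 5,  x(3) = 0,  x(4) = 5,  x(5) = 5,  x(6) = 2,  x(7) = 7,  x(8) = 1,  x(9) = 0,  x(10) = 1,  x(11) = 1,  x(12) = 2,  x(13) = 3,  x(14) = 5.
The sequence repeats with period 12.
(249 - 1) mod 12 = 8, so x(249) = x(9) = 0.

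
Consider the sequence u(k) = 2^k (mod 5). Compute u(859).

Computing terms: u(0) = 1, u(1) = 2, u(2) = 4, u(3) = 3, u(4) = 1.
Since u(4) = u(0) = 1, the sequence is periodic with period 4.
So u(859) = u(0 + ((859-0) mod 4)) = u(3) = 3.

3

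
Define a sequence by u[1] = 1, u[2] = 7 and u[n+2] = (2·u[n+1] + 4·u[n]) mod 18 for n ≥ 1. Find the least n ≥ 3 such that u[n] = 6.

Computing terms: u[1] = 1, u[2] = 7, u[3] = 0, u[4] = 10, u[5] = 2, u[6] = 8, u[7] = 6, u[8] = 8, u[9] = 4, u[10] = 4, u[11] = 6, u[12] = 10, u[13] = 8, u[14] = 2, u[15] = 0, u[16] = 8, u[17] = 16, u[18] = 10, u[19] = 12, u[20] = 10, u[21] = 14, u[22] = 14, u[23] = 12, u[24] = 8, u[25] = 10, u[26] = 16, u[27] = 0, u[28] = 10.
Since (u[27], u[28]) = (u[3], u[4]) = (0, 10) (two consecutive terms determine the rest), the sequence is eventually periodic: after a pre-period of length 2 it cycles with period 24.
The value 6 first appears (with n ≥ 3) at u[7].

7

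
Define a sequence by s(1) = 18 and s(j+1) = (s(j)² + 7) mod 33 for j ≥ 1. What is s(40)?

5

Computing terms: s(1) = 18; s(2) = 1; s(3) = 8; s(4) = 5; s(5) = 32; s(6) = 8.
Since s(6) = s(3) = 8, the sequence is eventually periodic: after a pre-period of length 2 it cycles with period 3.
For j ≥ 3, s(j) depends only on (j - 3) mod 3. (40 - 3) mod 3 = 1, so s(40) = s(4) = 5.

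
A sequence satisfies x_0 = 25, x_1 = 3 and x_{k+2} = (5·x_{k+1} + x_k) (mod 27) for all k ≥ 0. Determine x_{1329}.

We have x_0 = 25,  x_1 = 3,  x_2 = 13,  x_3 = 14,  x_4 = 2,  x_5 = 24,  x_6 = 14,  x_7 = 13,  x_8 = 25,  x_9 = 3.
Since (x_8, x_9) = (x_0, x_1) = (25, 3) (two consecutive terms determine the rest), the sequence is periodic with period 8.
(1329 - 0) mod 8 = 1, so x_{1329} = x_1 = 3.

3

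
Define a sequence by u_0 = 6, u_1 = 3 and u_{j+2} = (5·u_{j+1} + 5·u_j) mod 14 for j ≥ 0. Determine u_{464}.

5

Listing terms: u_0 = 6; u_1 = 3; u_2 = 3; u_3 = 2; u_4 = 11; u_5 = 9; u_6 = 2; u_7 = 13; u_8 = 5; u_9 = 6; u_{10} = 13; u_{11} = 11; u_{12} = 8; u_{13} = 11; u_{14} = 11; u_{15} = 12; u_{16} = 3; u_{17} = 5; u_{18} = 12; u_{19} = 1; u_{20} = 9; u_{21} = 8; u_{22} = 1; u_{23} = 3; u_{24} = 6; u_{25} = 3.
The sequence repeats with period 24.
So u_{464} = u_{0 + ((464-0) mod 24)} = u_8 = 5.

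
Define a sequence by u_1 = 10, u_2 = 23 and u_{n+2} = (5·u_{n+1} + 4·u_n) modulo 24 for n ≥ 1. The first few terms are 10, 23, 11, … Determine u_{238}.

We have u_1 = 10,  u_2 = 23,  u_3 = 11,  u_4 = 3,  u_5 = 11,  u_6 = 19,  u_7 = 19,  u_8 = 3,  u_9 = 19,  u_{10} = 11,  u_{11} = 11,  u_{12} = 3.
Since (u_{11}, u_{12}) = (u_3, u_4) = (11, 3) (two consecutive terms determine the rest), the sequence is eventually periodic: after a pre-period of length 2 it cycles with period 8.
For n ≥ 3, u_n depends only on (n - 3) mod 8. (238 - 3) mod 8 = 3, so u_{238} = u_6 = 19.

19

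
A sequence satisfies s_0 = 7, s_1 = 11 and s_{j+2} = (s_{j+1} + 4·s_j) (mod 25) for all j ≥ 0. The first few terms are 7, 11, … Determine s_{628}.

14

Listing terms: s_0 = 7; s_1 = 11; s_2 = 14; s_3 = 8; s_4 = 14; s_5 = 21; s_6 = 2; s_7 = 11; s_8 = 19; s_9 = 13; s_{10} = 14; s_{11} = 16; s_{12} = 22; s_{13} = 11; s_{14} = 24; s_{15} = 18; s_{16} = 14; s_{17} = 11; s_{18} = 17; s_{19} = 11; s_{20} = 4; s_{21} = 23; s_{22} = 14; s_{23} = 6; s_{24} = 12; s_{25} = 11; s_{26} = 9; s_{27} = 3; s_{28} = 14; s_{29} = 1; s_{30} = 7; s_{31} = 11.
Since (s_{30}, s_{31}) = (s_0, s_1) = (7, 11) (two consecutive terms determine the rest), the sequence is periodic with period 30.
(628 - 0) mod 30 = 28, so s_{628} = s_{28} = 14.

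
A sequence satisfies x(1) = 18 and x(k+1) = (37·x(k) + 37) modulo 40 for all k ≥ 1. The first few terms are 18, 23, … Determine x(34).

23

x(1) = 18, x(2) = 23, x(3) = 8, x(4) = 13, x(5) = 38, x(6) = 3, x(7) = 28, x(8) = 33, x(9) = 18.
Since x(9) = x(1) = 18, the sequence is periodic with period 8.
(34 - 1) mod 8 = 1, so x(34) = x(2) = 23.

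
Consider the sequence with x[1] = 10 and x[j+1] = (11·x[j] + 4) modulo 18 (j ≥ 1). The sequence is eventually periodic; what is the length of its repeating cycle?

We have x[1] = 10; x[2] = 6; x[3] = 16; x[4] = 0; x[5] = 4; x[6] = 12; x[7] = 10.
Since x[7] = x[1] = 10, the sequence is periodic with period 6.

6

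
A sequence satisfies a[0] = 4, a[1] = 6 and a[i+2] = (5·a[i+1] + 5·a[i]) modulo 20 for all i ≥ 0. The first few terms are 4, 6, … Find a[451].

10

Computing terms: a[0] = 4; a[1] = 6; a[2] = 10; a[3] = 0; a[4] = 10; a[5] = 10; a[6] = 0.
Since (a[5], a[6]) = (a[2], a[3]) = (10, 0) (two consecutive terms determine the rest), the sequence is eventually periodic: after a pre-period of length 2 it cycles with period 3.
For i ≥ 2, a[i] depends only on (i - 2) mod 3. (451 - 2) mod 3 = 2, so a[451] = a[4] = 10.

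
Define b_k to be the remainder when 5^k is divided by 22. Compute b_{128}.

Listing terms: b_0 = 1,  b_1 = 5,  b_2 = 3,  b_3 = 15,  b_4 = 9,  b_5 = 1.
Since b_5 = b_0 = 1, the sequence is periodic with period 5.
(128 - 0) mod 5 = 3, so b_{128} = b_3 = 15.

15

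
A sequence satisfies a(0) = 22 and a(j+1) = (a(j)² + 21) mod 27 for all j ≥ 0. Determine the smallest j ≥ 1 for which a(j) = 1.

5

Listing terms: a(0) = 22,  a(1) = 19,  a(2) = 4,  a(3) = 10,  a(4) = 13,  a(5) = 1,  a(6) = 22.
The sequence repeats with period 6.
The value 1 first appears (with j ≥ 1) at a(5).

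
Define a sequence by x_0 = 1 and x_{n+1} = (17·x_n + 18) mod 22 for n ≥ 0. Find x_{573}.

Computing terms: x_0 = 1; x_1 = 13; x_2 = 19; x_3 = 11; x_4 = 7; x_5 = 5; x_6 = 15; x_7 = 9; x_8 = 17; x_9 = 21; x_{10} = 1.
Since x_{10} = x_0 = 1, the sequence is periodic with period 10.
So x_{573} = x_{0 + ((573-0) mod 10)} = x_3 = 11.

11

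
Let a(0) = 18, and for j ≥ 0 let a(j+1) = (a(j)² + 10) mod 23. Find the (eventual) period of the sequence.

a(0) = 18,  a(1) = 12,  a(2) = 16,  a(3) = 13,  a(4) = 18.
The sequence repeats with period 4.

4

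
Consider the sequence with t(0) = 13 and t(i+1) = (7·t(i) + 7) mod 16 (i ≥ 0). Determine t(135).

Computing terms: t(0) = 13; t(1) = 2; t(2) = 5; t(3) = 10; t(4) = 13.
Since t(4) = t(0) = 13, the sequence is periodic with period 4.
(135 - 0) mod 4 = 3, so t(135) = t(3) = 10.

10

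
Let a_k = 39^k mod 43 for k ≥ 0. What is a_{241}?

22

Listing terms: a_0 = 1, a_1 = 39, a_2 = 16, a_3 = 22, a_4 = 41, a_5 = 8, a_6 = 11, a_7 = 42, a_8 = 4, a_9 = 27, a_{10} = 21, a_{11} = 2, a_{12} = 35, a_{13} = 32, a_{14} = 1.
Since a_{14} = a_0 = 1, the sequence is periodic with period 14.
(241 - 0) mod 14 = 3, so a_{241} = a_3 = 22.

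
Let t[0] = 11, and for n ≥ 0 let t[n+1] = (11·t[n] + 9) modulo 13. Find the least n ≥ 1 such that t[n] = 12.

We have t[0] = 11,  t[1] = 0,  t[2] = 9,  t[3] = 4,  t[4] = 1,  t[5] = 7,  t[6] = 8,  t[7] = 6,  t[8] = 10,  t[9] = 2,  t[10] = 5,  t[11] = 12,  t[12] = 11.
The sequence repeats with period 12.
The value 12 first appears (with n ≥ 1) at t[11].

11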